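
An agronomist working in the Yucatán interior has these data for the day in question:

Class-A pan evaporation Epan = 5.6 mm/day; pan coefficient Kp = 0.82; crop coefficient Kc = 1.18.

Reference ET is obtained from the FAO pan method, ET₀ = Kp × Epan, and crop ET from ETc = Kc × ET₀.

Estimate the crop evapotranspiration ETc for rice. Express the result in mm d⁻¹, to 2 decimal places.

ET₀ = 0.82 × 5.6 = 4.5920 mm/d
ETc = Kc × ET₀ = 1.18 × 4.5920 = 5.4186 mm/d

5.42 mm d⁻¹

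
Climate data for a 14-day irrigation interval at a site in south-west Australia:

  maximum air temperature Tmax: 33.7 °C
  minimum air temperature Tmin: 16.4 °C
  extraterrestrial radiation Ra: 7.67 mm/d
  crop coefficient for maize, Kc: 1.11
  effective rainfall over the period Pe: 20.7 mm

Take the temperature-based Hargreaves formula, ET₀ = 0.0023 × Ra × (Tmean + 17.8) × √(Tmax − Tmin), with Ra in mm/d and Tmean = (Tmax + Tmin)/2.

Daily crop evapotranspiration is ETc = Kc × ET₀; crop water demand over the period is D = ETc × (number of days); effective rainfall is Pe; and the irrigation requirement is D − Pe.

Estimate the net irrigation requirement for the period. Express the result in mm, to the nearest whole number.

Tmean = (33.7 + 16.4)/2 = 25.05 °C
ET₀ = 0.0023 × 7.67 × (25.05 + 17.8) × √17.3 = 0.0023 × 7.67 × 42.85 × 4.1593 = 3.1441 mm/d
ETc = Kc × ET₀ = 1.11 × 3.1441 = 3.4900 mm/d
Crop demand D = ETc × 14 d = 3.4900 × 14 = 48.860 mm
D − Pe = 48.860 − 20.7 = 28.160 mm

28 mm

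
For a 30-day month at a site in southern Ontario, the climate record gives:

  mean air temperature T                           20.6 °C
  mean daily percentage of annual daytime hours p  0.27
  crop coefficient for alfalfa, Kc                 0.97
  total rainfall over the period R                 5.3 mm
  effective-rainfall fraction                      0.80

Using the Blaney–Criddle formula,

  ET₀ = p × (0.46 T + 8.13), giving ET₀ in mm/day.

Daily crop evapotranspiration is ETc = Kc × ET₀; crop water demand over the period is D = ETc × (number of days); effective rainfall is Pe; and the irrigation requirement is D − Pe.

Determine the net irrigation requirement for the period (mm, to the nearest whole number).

134 mm

ET₀ = 0.27 × (0.46 × 20.6 + 8.13) = 0.27 × 17.606 = 4.7536 mm/d
ETc = Kc × ET₀ = 0.97 × 4.7536 = 4.6110 mm/d
Crop demand D = ETc × 30 d = 4.6110 × 30 = 138.330 mm
Pe = 0.80 × 5.3 = 4.240 mm
D − Pe = 138.330 − 4.240 = 134.090 mm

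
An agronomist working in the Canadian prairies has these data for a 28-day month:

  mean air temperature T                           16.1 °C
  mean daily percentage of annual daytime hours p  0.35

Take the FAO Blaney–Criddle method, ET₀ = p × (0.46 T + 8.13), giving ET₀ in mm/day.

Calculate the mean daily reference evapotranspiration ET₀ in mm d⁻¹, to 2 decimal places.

5.44 mm d⁻¹

ET₀ = 0.35 × (0.46 × 16.1 + 8.13) = 0.35 × 15.536 = 5.4376 mm/d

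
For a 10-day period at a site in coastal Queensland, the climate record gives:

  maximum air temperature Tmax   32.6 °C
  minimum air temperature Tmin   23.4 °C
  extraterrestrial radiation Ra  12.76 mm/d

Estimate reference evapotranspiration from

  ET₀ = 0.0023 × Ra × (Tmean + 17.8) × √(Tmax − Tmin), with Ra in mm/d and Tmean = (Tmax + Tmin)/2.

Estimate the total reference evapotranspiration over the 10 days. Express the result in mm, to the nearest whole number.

41 mm

Tmean = (32.6 + 23.4)/2 = 28.00 °C
ET₀ = 0.0023 × 12.76 × (28.00 + 17.8) × √9.2 = 0.0023 × 12.76 × 45.80 × 3.0332 = 4.0770 mm/d
Over 10 days: 4.0770 × 10 = 40.770 mm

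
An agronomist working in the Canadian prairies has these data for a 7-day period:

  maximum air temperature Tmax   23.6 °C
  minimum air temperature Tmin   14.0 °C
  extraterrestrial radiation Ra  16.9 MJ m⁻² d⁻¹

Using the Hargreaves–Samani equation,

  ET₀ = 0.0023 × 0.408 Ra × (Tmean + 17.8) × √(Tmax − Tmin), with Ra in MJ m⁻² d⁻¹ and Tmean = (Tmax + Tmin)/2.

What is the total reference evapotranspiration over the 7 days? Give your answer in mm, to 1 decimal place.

Tmean = (23.6 + 14.0)/2 = 18.80 °C
0.408 Ra = 0.408 × 16.9 = 6.8952 mm/d equivalent
ET₀ = 0.0023 × 6.8952 × (18.80 + 17.8) × √9.6 = 0.0023 × 6.8952 × 36.60 × 3.0984 = 1.7984 mm/d
Over 7 days: 1.7984 × 7 = 12.589 mm

12.6 mm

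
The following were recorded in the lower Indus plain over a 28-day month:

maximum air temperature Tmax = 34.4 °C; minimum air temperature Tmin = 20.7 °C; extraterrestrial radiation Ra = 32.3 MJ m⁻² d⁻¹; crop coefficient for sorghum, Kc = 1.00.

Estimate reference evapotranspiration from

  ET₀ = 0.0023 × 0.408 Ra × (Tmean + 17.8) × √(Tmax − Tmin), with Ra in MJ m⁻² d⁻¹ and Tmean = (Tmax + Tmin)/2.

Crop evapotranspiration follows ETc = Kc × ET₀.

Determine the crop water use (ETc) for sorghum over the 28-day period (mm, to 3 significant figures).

142 mm

Tmean = (34.4 + 20.7)/2 = 27.55 °C
0.408 Ra = 0.408 × 32.3 = 13.1784 mm/d equivalent
ET₀ = 0.0023 × 13.1784 × (27.55 + 17.8) × √13.7 = 0.0023 × 13.1784 × 45.35 × 3.7014 = 5.0878 mm/d
ETc = Kc × ET₀ = 1.00 × 5.0878 = 5.0878 mm/d
Over 28 days: 5.0878 × 28 = 142.458 mm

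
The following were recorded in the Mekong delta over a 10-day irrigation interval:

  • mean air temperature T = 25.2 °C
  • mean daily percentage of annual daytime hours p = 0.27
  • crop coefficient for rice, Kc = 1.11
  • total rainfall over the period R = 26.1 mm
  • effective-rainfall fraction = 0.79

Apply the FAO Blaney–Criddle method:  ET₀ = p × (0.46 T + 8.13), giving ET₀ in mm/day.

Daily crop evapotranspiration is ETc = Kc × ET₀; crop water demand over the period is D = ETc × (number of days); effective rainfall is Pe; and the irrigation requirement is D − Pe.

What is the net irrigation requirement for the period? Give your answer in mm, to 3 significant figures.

38.5 mm

ET₀ = 0.27 × (0.46 × 25.2 + 8.13) = 0.27 × 19.722 = 5.3249 mm/d
ETc = Kc × ET₀ = 1.11 × 5.3249 = 5.9106 mm/d
Crop demand D = ETc × 10 d = 5.9106 × 10 = 59.106 mm
Pe = 0.79 × 26.1 = 20.619 mm
D − Pe = 59.106 − 20.619 = 38.487 mm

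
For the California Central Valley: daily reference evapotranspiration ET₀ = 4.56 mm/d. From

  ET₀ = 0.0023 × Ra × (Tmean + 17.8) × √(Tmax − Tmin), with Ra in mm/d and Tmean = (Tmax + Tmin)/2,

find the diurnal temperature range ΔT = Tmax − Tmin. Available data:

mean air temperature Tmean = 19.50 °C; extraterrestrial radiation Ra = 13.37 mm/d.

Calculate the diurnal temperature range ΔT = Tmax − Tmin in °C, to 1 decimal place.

15.8 °C

√ΔT = ET₀ / [0.0023 × Ra × (Tmean+17.8)] = 4.56 / (0.0023 × 13.37 × 37.30) = 3.9755
ΔT = 3.9755² = 15.805 °C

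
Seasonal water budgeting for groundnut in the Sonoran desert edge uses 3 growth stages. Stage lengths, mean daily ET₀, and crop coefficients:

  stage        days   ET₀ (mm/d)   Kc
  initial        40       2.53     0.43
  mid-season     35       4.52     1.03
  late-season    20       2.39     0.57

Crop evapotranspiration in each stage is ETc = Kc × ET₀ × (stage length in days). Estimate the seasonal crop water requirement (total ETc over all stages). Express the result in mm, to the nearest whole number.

initial: 0.43 × 2.53 × 40 = 43.52 mm
mid-season: 1.03 × 4.52 × 35 = 162.95 mm
late-season: 0.57 × 2.39 × 20 = 27.25 mm
Seasonal total = 233.72 mm

234 mm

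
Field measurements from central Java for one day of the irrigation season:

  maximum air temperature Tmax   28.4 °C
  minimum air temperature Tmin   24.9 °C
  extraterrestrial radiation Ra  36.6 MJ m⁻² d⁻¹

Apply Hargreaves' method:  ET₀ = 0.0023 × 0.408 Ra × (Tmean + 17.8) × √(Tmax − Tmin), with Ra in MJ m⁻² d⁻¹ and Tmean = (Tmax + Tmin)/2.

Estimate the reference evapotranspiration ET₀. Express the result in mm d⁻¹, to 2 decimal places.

2.86 mm d⁻¹

Tmean = (28.4 + 24.9)/2 = 26.65 °C
0.408 Ra = 0.408 × 36.6 = 14.9328 mm/d equivalent
ET₀ = 0.0023 × 14.9328 × (26.65 + 17.8) × √3.5 = 0.0023 × 14.9328 × 44.45 × 1.8708 = 2.8561 mm/d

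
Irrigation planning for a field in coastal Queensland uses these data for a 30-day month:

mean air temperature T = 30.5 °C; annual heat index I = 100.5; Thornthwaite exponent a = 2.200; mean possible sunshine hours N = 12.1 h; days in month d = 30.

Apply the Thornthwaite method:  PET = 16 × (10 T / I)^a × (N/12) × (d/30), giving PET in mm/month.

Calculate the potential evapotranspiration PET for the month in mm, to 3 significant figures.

186 mm

10T/I = 10 × 30.5 / 100.5 = 3.0348
(10T/I)^a = 3.0348^2.200 = 11.4997
Uncorrected PET = 16 × 11.4997 = 183.995 mm
Correction = (N/12)(d/30) = (12.1/12)(30/30) = 1.0083
PET = 183.995 × 1.0083 = 185.522 mm/month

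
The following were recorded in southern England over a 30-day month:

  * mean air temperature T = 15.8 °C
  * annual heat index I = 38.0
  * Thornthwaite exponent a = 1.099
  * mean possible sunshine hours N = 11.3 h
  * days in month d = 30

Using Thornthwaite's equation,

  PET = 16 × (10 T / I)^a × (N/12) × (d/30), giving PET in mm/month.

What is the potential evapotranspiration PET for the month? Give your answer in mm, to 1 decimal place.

10T/I = 10 × 15.8 / 38.0 = 4.1579
(10T/I)^a = 4.1579^1.099 = 4.7879
Uncorrected PET = 16 × 4.7879 = 76.606 mm
Correction = (N/12)(d/30) = (11.3/12)(30/30) = 0.9417
PET = 76.606 × 0.9417 = 72.140 mm/month

72.1 mm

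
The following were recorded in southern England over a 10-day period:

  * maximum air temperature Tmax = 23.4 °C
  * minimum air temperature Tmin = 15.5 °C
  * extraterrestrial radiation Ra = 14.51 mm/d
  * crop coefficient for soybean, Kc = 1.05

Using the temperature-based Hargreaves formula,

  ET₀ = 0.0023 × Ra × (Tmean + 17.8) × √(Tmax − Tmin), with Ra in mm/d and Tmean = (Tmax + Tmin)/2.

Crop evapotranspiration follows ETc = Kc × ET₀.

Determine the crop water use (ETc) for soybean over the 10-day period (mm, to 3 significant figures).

Tmean = (23.4 + 15.5)/2 = 19.45 °C
ET₀ = 0.0023 × 14.51 × (19.45 + 17.8) × √7.9 = 0.0023 × 14.51 × 37.25 × 2.8107 = 3.4941 mm/d
ETc = Kc × ET₀ = 1.05 × 3.4941 = 3.6688 mm/d
Over 10 days: 3.6688 × 10 = 36.688 mm

36.7 mm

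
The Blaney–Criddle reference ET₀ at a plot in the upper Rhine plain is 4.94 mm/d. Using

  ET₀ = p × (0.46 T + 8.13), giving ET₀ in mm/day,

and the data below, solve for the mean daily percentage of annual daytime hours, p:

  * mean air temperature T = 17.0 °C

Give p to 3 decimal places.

0.310

p = ET₀ / (0.46 T + 8.13) = 4.94 / (0.46 × 17.0 + 8.13) = 4.94 / 15.950 = 0.3097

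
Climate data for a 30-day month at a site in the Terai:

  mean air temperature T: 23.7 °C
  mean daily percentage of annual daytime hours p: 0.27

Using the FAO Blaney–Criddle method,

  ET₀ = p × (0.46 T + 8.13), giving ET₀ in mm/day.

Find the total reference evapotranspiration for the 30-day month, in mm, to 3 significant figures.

154 mm

ET₀ = 0.27 × (0.46 × 23.7 + 8.13) = 0.27 × 19.032 = 5.1386 mm/d
Monthly total = 5.1386 × 30 = 154.158 mm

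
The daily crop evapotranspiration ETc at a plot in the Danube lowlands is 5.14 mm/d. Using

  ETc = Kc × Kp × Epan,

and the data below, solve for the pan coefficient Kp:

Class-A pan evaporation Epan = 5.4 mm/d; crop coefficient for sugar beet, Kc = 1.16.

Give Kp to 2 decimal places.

0.82

ETc = Kc × Kp × Epan  ⇒  Kp = ETc / (Kc × Epan)
Kp = 5.14 / (1.16 × 5.4) = 5.14 / 6.264 = 0.8206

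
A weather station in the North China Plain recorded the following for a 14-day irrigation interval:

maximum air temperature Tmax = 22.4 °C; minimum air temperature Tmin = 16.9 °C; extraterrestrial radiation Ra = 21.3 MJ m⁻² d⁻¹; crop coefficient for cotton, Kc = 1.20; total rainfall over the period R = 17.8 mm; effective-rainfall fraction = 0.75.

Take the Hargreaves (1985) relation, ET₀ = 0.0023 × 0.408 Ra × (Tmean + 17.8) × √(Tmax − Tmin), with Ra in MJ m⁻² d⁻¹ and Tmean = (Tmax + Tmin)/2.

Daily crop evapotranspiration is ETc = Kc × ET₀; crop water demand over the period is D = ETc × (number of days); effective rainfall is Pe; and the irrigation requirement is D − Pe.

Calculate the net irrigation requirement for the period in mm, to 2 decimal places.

Tmean = (22.4 + 16.9)/2 = 19.65 °C
0.408 Ra = 0.408 × 21.3 = 8.6904 mm/d equivalent
ET₀ = 0.0023 × 8.6904 × (19.65 + 17.8) × √5.5 = 0.0023 × 8.6904 × 37.45 × 2.3452 = 1.7555 mm/d
ETc = Kc × ET₀ = 1.20 × 1.7555 = 2.1066 mm/d
Crop demand D = ETc × 14 d = 2.1066 × 14 = 29.492 mm
Pe = 0.75 × 17.8 = 13.350 mm
D − Pe = 29.492 − 13.350 = 16.142 mm

16.14 mm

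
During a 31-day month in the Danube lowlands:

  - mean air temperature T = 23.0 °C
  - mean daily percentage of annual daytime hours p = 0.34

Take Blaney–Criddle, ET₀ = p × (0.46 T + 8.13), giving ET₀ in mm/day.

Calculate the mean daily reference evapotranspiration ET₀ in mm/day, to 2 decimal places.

6.36 mm/day

ET₀ = 0.34 × (0.46 × 23.0 + 8.13) = 0.34 × 18.710 = 6.3614 mm/d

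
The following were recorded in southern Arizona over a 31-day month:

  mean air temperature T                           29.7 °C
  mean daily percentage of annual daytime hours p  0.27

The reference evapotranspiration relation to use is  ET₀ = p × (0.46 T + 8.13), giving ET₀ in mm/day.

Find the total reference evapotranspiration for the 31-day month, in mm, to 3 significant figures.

182 mm

ET₀ = 0.27 × (0.46 × 29.7 + 8.13) = 0.27 × 21.792 = 5.8838 mm/d
Monthly total = 5.8838 × 31 = 182.398 mm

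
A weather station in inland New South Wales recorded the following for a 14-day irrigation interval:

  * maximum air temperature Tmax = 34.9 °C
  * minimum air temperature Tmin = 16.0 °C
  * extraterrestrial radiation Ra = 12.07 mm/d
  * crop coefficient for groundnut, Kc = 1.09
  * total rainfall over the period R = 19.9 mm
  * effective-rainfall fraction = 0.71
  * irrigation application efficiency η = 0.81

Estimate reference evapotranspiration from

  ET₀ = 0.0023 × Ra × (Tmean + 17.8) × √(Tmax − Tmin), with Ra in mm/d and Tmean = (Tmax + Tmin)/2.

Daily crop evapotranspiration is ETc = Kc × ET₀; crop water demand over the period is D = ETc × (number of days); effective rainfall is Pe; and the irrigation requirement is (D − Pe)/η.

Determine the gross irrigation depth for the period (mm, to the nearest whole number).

81 mm

Tmean = (34.9 + 16.0)/2 = 25.45 °C
ET₀ = 0.0023 × 12.07 × (25.45 + 17.8) × √18.9 = 0.0023 × 12.07 × 43.25 × 4.3474 = 5.2198 mm/d
ETc = Kc × ET₀ = 1.09 × 5.2198 = 5.6896 mm/d
Crop demand D = ETc × 14 d = 5.6896 × 14 = 79.654 mm
Pe = 0.71 × 19.9 = 14.129 mm
D − Pe = 79.654 − 14.129 = 65.525 mm
Gross irrigation = 65.525 / 0.81 = 80.895 mm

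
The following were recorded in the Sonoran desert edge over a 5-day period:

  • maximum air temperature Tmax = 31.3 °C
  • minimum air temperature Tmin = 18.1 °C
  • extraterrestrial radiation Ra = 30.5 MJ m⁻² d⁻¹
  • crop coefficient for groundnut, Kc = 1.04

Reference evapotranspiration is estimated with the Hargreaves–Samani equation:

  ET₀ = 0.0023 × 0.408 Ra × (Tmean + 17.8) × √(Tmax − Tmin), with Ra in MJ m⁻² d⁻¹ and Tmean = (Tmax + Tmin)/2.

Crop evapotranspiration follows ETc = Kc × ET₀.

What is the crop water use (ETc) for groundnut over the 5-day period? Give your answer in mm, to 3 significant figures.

23.0 mm

Tmean = (31.3 + 18.1)/2 = 24.70 °C
0.408 Ra = 0.408 × 30.5 = 12.4440 mm/d equivalent
ET₀ = 0.0023 × 12.4440 × (24.70 + 17.8) × √13.2 = 0.0023 × 12.4440 × 42.50 × 3.6332 = 4.4194 mm/d
ETc = Kc × ET₀ = 1.04 × 4.4194 = 4.5962 mm/d
Over 5 days: 4.5962 × 5 = 22.981 mm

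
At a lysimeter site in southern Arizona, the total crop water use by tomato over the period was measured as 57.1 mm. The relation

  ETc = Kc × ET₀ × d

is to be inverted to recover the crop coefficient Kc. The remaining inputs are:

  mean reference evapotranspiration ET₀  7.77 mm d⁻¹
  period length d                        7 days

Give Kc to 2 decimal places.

ETc = Kc × ET₀ × d  ⇒  Kc = ETc / (ET₀ × d)
Kc = 57.1 / (7.77 × 7) = 57.1 / 54.39 = 1.0498

1.05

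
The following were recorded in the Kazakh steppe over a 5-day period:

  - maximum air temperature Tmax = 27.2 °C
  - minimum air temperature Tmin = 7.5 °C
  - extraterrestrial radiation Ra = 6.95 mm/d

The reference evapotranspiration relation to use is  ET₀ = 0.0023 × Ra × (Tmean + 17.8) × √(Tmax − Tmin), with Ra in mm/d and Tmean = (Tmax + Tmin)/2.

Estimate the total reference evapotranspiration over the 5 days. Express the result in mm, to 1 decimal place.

12.5 mm

Tmean = (27.2 + 7.5)/2 = 17.35 °C
ET₀ = 0.0023 × 6.95 × (17.35 + 17.8) × √19.7 = 0.0023 × 6.95 × 35.15 × 4.4385 = 2.4939 mm/d
Over 5 days: 2.4939 × 5 = 12.470 mm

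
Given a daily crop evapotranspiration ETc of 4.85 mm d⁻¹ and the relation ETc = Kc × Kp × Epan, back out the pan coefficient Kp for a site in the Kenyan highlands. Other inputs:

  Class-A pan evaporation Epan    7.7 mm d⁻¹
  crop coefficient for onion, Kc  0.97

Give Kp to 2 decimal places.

ETc = Kc × Kp × Epan  ⇒  Kp = ETc / (Kc × Epan)
Kp = 4.85 / (0.97 × 7.7) = 4.85 / 7.469 = 0.6494

0.65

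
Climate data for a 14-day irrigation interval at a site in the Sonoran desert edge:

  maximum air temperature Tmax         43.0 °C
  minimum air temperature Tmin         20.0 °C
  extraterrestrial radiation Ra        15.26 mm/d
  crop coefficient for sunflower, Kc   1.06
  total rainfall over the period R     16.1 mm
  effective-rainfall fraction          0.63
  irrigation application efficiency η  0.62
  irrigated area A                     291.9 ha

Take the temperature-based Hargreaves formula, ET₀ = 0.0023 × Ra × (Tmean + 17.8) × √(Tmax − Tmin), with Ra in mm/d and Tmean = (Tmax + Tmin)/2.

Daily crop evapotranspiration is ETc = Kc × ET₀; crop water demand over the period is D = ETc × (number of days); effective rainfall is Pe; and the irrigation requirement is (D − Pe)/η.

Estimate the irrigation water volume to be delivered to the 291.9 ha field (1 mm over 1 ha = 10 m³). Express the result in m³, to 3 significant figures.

Tmean = (43.0 + 20.0)/2 = 31.50 °C
ET₀ = 0.0023 × 15.26 × (31.50 + 17.8) × √23.0 = 0.0023 × 15.26 × 49.30 × 4.7958 = 8.2983 mm/d
ETc = Kc × ET₀ = 1.06 × 8.2983 = 8.7962 mm/d
Crop demand D = ETc × 14 d = 8.7962 × 14 = 123.147 mm
Pe = 0.63 × 16.1 = 10.143 mm
D − Pe = 123.147 − 10.143 = 113.004 mm
Gross irrigation = 113.004 / 0.62 = 182.265 mm
Volume = 182.265 mm × 291.9 ha × 10 = 532031.5 m³

532000 m³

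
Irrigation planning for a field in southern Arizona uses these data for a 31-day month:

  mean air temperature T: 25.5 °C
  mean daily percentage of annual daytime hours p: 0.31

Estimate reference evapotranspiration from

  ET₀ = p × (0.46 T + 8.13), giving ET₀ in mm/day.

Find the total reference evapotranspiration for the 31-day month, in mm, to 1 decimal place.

ET₀ = 0.31 × (0.46 × 25.5 + 8.13) = 0.31 × 19.860 = 6.1566 mm/d
Monthly total = 6.1566 × 31 = 190.855 mm

190.9 mm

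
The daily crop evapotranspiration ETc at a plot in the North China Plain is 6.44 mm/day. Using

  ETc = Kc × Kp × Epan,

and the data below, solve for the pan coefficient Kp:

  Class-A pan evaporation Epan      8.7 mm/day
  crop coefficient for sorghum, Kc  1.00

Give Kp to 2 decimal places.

ETc = Kc × Kp × Epan  ⇒  Kp = ETc / (Kc × Epan)
Kp = 6.44 / (1.00 × 8.7) = 6.44 / 8.700 = 0.7402

0.74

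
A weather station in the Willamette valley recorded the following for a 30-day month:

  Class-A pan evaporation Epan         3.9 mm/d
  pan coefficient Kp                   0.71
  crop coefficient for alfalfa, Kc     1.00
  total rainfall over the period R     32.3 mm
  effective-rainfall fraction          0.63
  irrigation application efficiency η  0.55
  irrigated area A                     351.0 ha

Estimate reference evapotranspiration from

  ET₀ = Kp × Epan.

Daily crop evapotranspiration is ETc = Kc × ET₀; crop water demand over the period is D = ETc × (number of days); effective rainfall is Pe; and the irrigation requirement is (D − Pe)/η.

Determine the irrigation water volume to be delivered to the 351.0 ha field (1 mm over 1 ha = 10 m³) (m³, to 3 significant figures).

400000 m³

ET₀ = 0.71 × 3.9 = 2.7690 mm/d
ETc = Kc × ET₀ = 1.00 × 2.7690 = 2.7690 mm/d
Crop demand D = ETc × 30 d = 2.7690 × 30 = 83.070 mm
Pe = 0.63 × 32.3 = 20.349 mm
D − Pe = 83.070 − 20.349 = 62.721 mm
Gross irrigation = 62.721 / 0.55 = 114.038 mm
Volume = 114.038 mm × 351.0 ha × 10 = 400273.4 m³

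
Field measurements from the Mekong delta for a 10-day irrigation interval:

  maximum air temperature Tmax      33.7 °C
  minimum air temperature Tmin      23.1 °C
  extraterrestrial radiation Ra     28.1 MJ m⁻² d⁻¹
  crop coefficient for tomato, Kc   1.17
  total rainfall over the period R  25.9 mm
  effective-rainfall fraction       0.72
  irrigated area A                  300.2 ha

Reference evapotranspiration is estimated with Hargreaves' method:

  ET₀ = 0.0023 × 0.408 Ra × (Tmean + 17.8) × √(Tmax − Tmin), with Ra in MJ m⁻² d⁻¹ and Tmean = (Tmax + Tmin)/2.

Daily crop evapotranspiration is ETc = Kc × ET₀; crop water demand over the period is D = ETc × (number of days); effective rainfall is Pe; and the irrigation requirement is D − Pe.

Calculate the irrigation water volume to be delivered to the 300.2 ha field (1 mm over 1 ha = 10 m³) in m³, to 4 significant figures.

83330 m³

Tmean = (33.7 + 23.1)/2 = 28.40 °C
0.408 Ra = 0.408 × 28.1 = 11.4648 mm/d equivalent
ET₀ = 0.0023 × 11.4648 × (28.40 + 17.8) × √10.6 = 0.0023 × 11.4648 × 46.20 × 3.2558 = 3.9664 mm/d
ETc = Kc × ET₀ = 1.17 × 3.9664 = 4.6407 mm/d
Crop demand D = ETc × 10 d = 4.6407 × 10 = 46.407 mm
Pe = 0.72 × 25.9 = 18.648 mm
D − Pe = 46.407 − 18.648 = 27.759 mm
Volume = 27.759 mm × 300.2 ha × 10 = 83332.5 m³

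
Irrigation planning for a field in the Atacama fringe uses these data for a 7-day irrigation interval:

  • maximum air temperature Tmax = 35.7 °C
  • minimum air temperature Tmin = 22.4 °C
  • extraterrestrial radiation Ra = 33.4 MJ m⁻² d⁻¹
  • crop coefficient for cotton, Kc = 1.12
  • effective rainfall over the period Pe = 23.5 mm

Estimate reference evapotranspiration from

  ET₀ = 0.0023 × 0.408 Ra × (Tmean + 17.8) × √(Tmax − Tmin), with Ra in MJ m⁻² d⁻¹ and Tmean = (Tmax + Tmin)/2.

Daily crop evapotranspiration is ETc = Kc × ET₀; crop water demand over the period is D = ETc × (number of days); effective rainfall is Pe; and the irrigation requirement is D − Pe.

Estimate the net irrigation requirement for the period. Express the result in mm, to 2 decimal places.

18.48 mm

Tmean = (35.7 + 22.4)/2 = 29.05 °C
0.408 Ra = 0.408 × 33.4 = 13.6272 mm/d equivalent
ET₀ = 0.0023 × 13.6272 × (29.05 + 17.8) × √13.3 = 0.0023 × 13.6272 × 46.85 × 3.6469 = 5.3551 mm/d
ETc = Kc × ET₀ = 1.12 × 5.3551 = 5.9977 mm/d
Crop demand D = ETc × 7 d = 5.9977 × 7 = 41.984 mm
D − Pe = 41.984 − 23.5 = 18.484 mm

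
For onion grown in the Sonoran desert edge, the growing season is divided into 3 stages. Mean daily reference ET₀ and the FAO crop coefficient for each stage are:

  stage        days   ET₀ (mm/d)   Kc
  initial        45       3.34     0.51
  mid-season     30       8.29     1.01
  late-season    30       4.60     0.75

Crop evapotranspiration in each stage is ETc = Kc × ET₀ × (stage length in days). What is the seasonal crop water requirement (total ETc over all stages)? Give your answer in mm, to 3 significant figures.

431 mm

initial: 0.51 × 3.34 × 45 = 76.65 mm
mid-season: 1.01 × 8.29 × 30 = 251.19 mm
late-season: 0.75 × 4.60 × 30 = 103.50 mm
Seasonal total = 431.34 mm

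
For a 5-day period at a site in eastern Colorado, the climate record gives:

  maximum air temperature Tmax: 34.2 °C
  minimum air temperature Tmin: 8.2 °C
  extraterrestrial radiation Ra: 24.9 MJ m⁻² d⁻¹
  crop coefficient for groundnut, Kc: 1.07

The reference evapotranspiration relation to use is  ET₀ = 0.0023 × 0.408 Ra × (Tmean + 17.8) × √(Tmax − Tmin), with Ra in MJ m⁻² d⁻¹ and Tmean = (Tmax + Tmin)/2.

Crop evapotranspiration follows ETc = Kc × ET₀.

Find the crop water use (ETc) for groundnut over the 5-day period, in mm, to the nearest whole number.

25 mm

Tmean = (34.2 + 8.2)/2 = 21.20 °C
0.408 Ra = 0.408 × 24.9 = 10.1592 mm/d equivalent
ET₀ = 0.0023 × 10.1592 × (21.20 + 17.8) × √26.0 = 0.0023 × 10.1592 × 39.00 × 5.0990 = 4.6466 mm/d
ETc = Kc × ET₀ = 1.07 × 4.6466 = 4.9719 mm/d
Over 5 days: 4.9719 × 5 = 24.860 mm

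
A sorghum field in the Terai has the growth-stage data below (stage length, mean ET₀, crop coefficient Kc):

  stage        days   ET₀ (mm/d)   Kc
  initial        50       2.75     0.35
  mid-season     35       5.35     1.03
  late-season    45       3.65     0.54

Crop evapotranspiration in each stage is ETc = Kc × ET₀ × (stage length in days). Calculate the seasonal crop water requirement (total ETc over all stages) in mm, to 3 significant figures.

initial: 0.35 × 2.75 × 50 = 48.13 mm
mid-season: 1.03 × 5.35 × 35 = 192.87 mm
late-season: 0.54 × 3.65 × 45 = 88.70 mm
Seasonal total = 329.70 mm

330 mm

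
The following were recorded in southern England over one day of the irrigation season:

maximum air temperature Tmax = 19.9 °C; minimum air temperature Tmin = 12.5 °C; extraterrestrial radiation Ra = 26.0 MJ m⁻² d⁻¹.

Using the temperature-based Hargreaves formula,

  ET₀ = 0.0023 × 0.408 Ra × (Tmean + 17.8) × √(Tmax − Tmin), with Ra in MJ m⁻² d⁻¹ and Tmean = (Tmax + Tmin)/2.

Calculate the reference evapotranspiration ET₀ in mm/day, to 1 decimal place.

Tmean = (19.9 + 12.5)/2 = 16.20 °C
0.408 Ra = 0.408 × 26.0 = 10.6080 mm/d equivalent
ET₀ = 0.0023 × 10.6080 × (16.20 + 17.8) × √7.4 = 0.0023 × 10.6080 × 34.00 × 2.7203 = 2.2566 mm/d

2.3 mm/day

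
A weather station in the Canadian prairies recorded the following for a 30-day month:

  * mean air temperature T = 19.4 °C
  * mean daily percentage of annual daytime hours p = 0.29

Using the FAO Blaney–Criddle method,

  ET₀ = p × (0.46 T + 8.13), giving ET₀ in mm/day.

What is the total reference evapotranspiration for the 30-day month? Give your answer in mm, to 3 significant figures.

ET₀ = 0.29 × (0.46 × 19.4 + 8.13) = 0.29 × 17.054 = 4.9457 mm/d
Monthly total = 4.9457 × 30 = 148.371 mm

148 mm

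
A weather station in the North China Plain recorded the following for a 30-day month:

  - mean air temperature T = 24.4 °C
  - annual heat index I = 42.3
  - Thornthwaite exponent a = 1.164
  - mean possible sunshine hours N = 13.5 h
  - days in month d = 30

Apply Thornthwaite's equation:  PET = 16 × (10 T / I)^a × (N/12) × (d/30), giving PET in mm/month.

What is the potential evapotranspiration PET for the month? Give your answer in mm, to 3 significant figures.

138 mm

10T/I = 10 × 24.4 / 42.3 = 5.7683
(10T/I)^a = 5.7683^1.164 = 7.6888
Uncorrected PET = 16 × 7.6888 = 123.021 mm
Correction = (N/12)(d/30) = (13.5/12)(30/30) = 1.1250
PET = 123.021 × 1.1250 = 138.399 mm/month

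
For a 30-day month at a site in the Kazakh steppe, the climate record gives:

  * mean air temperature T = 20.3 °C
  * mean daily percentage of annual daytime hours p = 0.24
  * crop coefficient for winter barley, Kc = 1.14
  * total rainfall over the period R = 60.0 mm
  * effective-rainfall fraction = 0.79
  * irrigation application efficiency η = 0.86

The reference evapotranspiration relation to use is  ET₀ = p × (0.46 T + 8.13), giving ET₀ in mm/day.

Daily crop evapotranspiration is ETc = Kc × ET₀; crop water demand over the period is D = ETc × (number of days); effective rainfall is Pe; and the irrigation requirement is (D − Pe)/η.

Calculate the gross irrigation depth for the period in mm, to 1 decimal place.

111.6 mm

ET₀ = 0.24 × (0.46 × 20.3 + 8.13) = 0.24 × 17.468 = 4.1923 mm/d
ETc = Kc × ET₀ = 1.14 × 4.1923 = 4.7792 mm/d
Crop demand D = ETc × 30 d = 4.7792 × 30 = 143.376 mm
Pe = 0.79 × 60.0 = 47.400 mm
D − Pe = 143.376 − 47.400 = 95.976 mm
Gross irrigation = 95.976 / 0.86 = 111.600 mm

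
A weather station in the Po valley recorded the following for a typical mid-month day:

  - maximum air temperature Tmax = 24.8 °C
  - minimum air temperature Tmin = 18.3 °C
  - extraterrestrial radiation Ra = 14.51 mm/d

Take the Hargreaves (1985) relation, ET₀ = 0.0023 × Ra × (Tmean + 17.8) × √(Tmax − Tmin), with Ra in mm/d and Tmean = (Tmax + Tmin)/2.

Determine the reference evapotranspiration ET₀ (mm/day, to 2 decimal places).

3.35 mm/day

Tmean = (24.8 + 18.3)/2 = 21.55 °C
ET₀ = 0.0023 × 14.51 × (21.55 + 17.8) × √6.5 = 0.0023 × 14.51 × 39.35 × 2.5495 = 3.3481 mm/d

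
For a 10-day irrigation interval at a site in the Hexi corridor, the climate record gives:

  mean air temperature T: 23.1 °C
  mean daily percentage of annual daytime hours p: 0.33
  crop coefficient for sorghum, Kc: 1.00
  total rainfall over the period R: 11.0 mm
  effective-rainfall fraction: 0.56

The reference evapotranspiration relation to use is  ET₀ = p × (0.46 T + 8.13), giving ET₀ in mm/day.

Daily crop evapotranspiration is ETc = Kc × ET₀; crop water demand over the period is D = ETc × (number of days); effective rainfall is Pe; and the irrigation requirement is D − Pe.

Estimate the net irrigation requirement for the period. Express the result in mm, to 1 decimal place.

ET₀ = 0.33 × (0.46 × 23.1 + 8.13) = 0.33 × 18.756 = 6.1895 mm/d
ETc = Kc × ET₀ = 1.00 × 6.1895 = 6.1895 mm/d
Crop demand D = ETc × 10 d = 6.1895 × 10 = 61.895 mm
Pe = 0.56 × 11.0 = 6.160 mm
D − Pe = 61.895 − 6.160 = 55.735 mm

55.7 mm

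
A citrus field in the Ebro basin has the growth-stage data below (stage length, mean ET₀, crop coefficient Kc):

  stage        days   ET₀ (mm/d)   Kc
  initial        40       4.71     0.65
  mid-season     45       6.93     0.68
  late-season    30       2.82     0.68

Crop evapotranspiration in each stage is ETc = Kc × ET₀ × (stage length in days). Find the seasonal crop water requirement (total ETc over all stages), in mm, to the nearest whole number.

initial: 0.65 × 4.71 × 40 = 122.46 mm
mid-season: 0.68 × 6.93 × 45 = 212.06 mm
late-season: 0.68 × 2.82 × 30 = 57.53 mm
Seasonal total = 392.05 mm

392 mm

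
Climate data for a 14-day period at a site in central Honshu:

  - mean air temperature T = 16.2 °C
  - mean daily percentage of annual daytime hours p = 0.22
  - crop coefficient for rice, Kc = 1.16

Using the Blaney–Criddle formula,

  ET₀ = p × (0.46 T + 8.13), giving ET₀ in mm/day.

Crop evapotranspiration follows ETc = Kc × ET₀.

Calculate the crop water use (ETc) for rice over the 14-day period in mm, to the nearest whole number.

56 mm

ET₀ = 0.22 × (0.46 × 16.2 + 8.13) = 0.22 × 15.582 = 3.4280 mm/d
ETc = Kc × ET₀ = 1.16 × 3.4280 = 3.9765 mm/d
Over 14 days: 3.9765 × 14 = 55.671 mm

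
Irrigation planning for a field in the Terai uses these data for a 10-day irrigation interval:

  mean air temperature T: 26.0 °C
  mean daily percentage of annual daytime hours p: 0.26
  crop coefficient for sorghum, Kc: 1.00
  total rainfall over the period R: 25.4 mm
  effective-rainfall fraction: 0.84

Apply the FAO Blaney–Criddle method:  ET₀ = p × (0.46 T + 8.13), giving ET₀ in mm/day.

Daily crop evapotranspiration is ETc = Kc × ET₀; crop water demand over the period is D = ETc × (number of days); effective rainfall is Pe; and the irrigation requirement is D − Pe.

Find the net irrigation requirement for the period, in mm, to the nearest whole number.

ET₀ = 0.26 × (0.46 × 26.0 + 8.13) = 0.26 × 20.090 = 5.2234 mm/d
ETc = Kc × ET₀ = 1.00 × 5.2234 = 5.2234 mm/d
Crop demand D = ETc × 10 d = 5.2234 × 10 = 52.234 mm
Pe = 0.84 × 25.4 = 21.336 mm
D − Pe = 52.234 − 21.336 = 30.898 mm

31 mm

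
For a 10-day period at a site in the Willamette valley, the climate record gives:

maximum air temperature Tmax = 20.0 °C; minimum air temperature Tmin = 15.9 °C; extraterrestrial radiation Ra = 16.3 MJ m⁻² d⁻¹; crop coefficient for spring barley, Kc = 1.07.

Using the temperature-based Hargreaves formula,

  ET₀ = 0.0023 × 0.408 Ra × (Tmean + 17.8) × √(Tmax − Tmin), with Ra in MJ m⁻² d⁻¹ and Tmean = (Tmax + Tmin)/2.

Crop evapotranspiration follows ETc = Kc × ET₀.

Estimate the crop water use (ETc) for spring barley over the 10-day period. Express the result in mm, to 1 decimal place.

11.8 mm

Tmean = (20.0 + 15.9)/2 = 17.95 °C
0.408 Ra = 0.408 × 16.3 = 6.6504 mm/d equivalent
ET₀ = 0.0023 × 6.6504 × (17.95 + 17.8) × √4.1 = 0.0023 × 6.6504 × 35.75 × 2.0248 = 1.1072 mm/d
ETc = Kc × ET₀ = 1.07 × 1.1072 = 1.1847 mm/d
Over 10 days: 1.1847 × 10 = 11.847 mm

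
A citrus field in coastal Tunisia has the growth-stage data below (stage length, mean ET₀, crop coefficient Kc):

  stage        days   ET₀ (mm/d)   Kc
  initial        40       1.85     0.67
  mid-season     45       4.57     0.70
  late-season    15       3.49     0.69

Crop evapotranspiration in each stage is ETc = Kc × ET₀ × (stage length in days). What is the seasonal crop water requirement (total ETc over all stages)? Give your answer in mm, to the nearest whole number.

initial: 0.67 × 1.85 × 40 = 49.58 mm
mid-season: 0.70 × 4.57 × 45 = 143.96 mm
late-season: 0.69 × 3.49 × 15 = 36.12 mm
Seasonal total = 229.66 mm

230 mm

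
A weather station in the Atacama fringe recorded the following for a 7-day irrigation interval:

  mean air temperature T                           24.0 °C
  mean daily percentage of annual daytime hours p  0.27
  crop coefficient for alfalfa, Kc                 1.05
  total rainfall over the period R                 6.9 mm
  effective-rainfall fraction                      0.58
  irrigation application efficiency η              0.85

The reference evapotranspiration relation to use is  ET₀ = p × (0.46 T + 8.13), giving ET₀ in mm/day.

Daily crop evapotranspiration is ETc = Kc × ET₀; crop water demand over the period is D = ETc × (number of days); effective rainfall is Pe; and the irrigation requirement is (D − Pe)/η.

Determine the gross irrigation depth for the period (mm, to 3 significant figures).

40.0 mm

ET₀ = 0.27 × (0.46 × 24.0 + 8.13) = 0.27 × 19.170 = 5.1759 mm/d
ETc = Kc × ET₀ = 1.05 × 5.1759 = 5.4347 mm/d
Crop demand D = ETc × 7 d = 5.4347 × 7 = 38.043 mm
Pe = 0.58 × 6.9 = 4.002 mm
D − Pe = 38.043 − 4.002 = 34.041 mm
Gross irrigation = 34.041 / 0.85 = 40.048 mm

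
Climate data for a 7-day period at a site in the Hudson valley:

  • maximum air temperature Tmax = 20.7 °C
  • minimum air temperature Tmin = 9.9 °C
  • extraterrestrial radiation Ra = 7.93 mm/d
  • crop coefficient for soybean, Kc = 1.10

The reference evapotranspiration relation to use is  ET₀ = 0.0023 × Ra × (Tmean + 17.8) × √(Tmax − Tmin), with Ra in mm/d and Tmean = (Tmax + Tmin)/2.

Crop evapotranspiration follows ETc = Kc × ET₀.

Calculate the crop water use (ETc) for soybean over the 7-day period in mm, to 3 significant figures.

15.3 mm

Tmean = (20.7 + 9.9)/2 = 15.30 °C
ET₀ = 0.0023 × 7.93 × (15.30 + 17.8) × √10.8 = 0.0023 × 7.93 × 33.10 × 3.2863 = 1.9840 mm/d
ETc = Kc × ET₀ = 1.10 × 1.9840 = 2.1824 mm/d
Over 7 days: 2.1824 × 7 = 15.277 mm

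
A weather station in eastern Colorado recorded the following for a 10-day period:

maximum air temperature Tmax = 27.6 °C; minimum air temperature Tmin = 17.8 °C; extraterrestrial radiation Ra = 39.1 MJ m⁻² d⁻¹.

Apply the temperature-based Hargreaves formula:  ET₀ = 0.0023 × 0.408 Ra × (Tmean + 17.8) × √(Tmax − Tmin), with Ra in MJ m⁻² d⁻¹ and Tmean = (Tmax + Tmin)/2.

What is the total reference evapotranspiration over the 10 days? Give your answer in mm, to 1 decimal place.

Tmean = (27.6 + 17.8)/2 = 22.70 °C
0.408 Ra = 0.408 × 39.1 = 15.9528 mm/d equivalent
ET₀ = 0.0023 × 15.9528 × (22.70 + 17.8) × √9.8 = 0.0023 × 15.9528 × 40.50 × 3.1305 = 4.6519 mm/d
Over 10 days: 4.6519 × 10 = 46.519 mm

46.5 mm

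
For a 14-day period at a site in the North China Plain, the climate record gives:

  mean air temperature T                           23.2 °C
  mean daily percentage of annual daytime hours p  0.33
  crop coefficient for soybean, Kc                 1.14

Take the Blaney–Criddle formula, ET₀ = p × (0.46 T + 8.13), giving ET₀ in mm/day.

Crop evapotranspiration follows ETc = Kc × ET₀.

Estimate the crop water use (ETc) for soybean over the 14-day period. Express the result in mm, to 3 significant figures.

ET₀ = 0.33 × (0.46 × 23.2 + 8.13) = 0.33 × 18.802 = 6.2047 mm/d
ETc = Kc × ET₀ = 1.14 × 6.2047 = 7.0734 mm/d
Over 14 days: 7.0734 × 14 = 99.028 mm

99.0 mm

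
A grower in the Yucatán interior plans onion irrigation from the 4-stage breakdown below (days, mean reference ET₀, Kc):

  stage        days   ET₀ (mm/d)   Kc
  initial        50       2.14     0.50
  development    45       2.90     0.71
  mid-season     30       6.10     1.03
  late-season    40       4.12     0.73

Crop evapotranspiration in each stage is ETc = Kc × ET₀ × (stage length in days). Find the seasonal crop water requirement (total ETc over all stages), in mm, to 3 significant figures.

initial: 0.50 × 2.14 × 50 = 53.50 mm
development: 0.71 × 2.90 × 45 = 92.66 mm
mid-season: 1.03 × 6.10 × 30 = 188.49 mm
late-season: 0.73 × 4.12 × 40 = 120.30 mm
Seasonal total = 454.95 mm

455 mm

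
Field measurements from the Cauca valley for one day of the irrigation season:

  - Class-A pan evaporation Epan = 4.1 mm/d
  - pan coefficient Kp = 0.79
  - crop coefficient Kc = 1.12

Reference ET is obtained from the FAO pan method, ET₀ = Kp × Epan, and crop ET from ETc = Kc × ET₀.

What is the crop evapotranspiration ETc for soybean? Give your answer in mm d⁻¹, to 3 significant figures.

ET₀ = 0.79 × 4.1 = 3.2390 mm/d
ETc = Kc × ET₀ = 1.12 × 3.2390 = 3.6277 mm/d

3.63 mm d⁻¹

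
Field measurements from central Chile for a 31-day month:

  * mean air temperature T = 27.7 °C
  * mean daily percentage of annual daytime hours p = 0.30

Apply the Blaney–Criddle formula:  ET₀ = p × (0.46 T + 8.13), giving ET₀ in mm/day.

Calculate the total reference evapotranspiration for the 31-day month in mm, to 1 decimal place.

194.1 mm

ET₀ = 0.30 × (0.46 × 27.7 + 8.13) = 0.30 × 20.872 = 6.2616 mm/d
Monthly total = 6.2616 × 31 = 194.110 mm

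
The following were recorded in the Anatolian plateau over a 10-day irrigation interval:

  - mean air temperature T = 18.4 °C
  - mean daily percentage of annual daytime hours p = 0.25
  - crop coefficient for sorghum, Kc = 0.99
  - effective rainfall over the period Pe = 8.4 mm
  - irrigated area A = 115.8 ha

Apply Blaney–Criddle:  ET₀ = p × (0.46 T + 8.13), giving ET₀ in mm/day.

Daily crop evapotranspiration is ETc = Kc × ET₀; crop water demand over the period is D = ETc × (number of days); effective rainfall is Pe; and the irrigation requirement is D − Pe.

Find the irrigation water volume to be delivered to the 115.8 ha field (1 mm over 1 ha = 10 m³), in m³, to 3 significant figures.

ET₀ = 0.25 × (0.46 × 18.4 + 8.13) = 0.25 × 16.594 = 4.1485 mm/d
ETc = Kc × ET₀ = 0.99 × 4.1485 = 4.1070 mm/d
Crop demand D = ETc × 10 d = 4.1070 × 10 = 41.070 mm
D − Pe = 41.070 − 8.4 = 32.670 mm
Volume = 32.670 mm × 115.8 ha × 10 = 37831.9 m³

37800 m³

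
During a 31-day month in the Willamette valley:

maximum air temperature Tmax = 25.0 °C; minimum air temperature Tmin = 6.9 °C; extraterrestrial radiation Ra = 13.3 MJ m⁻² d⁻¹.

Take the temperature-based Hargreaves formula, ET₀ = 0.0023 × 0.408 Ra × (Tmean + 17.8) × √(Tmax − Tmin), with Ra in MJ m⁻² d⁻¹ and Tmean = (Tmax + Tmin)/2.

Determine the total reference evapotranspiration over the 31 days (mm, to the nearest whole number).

56 mm

Tmean = (25.0 + 6.9)/2 = 15.95 °C
0.408 Ra = 0.408 × 13.3 = 5.4264 mm/d equivalent
ET₀ = 0.0023 × 5.4264 × (15.95 + 17.8) × √18.1 = 0.0023 × 5.4264 × 33.75 × 4.2544 = 1.7921 mm/d
Over 31 days: 1.7921 × 31 = 55.555 mm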